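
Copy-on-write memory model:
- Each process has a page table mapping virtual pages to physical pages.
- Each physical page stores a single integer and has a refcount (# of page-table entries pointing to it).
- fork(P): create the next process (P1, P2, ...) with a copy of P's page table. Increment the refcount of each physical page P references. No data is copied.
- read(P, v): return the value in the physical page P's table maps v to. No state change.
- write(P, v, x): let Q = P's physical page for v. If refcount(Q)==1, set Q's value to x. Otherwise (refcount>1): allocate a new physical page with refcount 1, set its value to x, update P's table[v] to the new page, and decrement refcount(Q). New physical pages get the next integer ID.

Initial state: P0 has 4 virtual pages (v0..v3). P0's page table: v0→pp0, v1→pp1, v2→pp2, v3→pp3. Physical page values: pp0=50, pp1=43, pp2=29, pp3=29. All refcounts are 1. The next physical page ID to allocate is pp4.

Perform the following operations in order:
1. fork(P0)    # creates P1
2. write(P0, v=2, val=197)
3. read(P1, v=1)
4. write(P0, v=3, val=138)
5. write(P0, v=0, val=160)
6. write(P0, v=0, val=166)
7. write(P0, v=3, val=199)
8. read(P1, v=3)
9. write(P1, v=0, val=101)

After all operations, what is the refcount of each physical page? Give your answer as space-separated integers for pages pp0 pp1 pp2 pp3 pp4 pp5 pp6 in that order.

Op 1: fork(P0) -> P1. 4 ppages; refcounts: pp0:2 pp1:2 pp2:2 pp3:2
Op 2: write(P0, v2, 197). refcount(pp2)=2>1 -> COPY to pp4. 5 ppages; refcounts: pp0:2 pp1:2 pp2:1 pp3:2 pp4:1
Op 3: read(P1, v1) -> 43. No state change.
Op 4: write(P0, v3, 138). refcount(pp3)=2>1 -> COPY to pp5. 6 ppages; refcounts: pp0:2 pp1:2 pp2:1 pp3:1 pp4:1 pp5:1
Op 5: write(P0, v0, 160). refcount(pp0)=2>1 -> COPY to pp6. 7 ppages; refcounts: pp0:1 pp1:2 pp2:1 pp3:1 pp4:1 pp5:1 pp6:1
Op 6: write(P0, v0, 166). refcount(pp6)=1 -> write in place. 7 ppages; refcounts: pp0:1 pp1:2 pp2:1 pp3:1 pp4:1 pp5:1 pp6:1
Op 7: write(P0, v3, 199). refcount(pp5)=1 -> write in place. 7 ppages; refcounts: pp0:1 pp1:2 pp2:1 pp3:1 pp4:1 pp5:1 pp6:1
Op 8: read(P1, v3) -> 29. No state change.
Op 9: write(P1, v0, 101). refcount(pp0)=1 -> write in place. 7 ppages; refcounts: pp0:1 pp1:2 pp2:1 pp3:1 pp4:1 pp5:1 pp6:1

Answer: 1 2 1 1 1 1 1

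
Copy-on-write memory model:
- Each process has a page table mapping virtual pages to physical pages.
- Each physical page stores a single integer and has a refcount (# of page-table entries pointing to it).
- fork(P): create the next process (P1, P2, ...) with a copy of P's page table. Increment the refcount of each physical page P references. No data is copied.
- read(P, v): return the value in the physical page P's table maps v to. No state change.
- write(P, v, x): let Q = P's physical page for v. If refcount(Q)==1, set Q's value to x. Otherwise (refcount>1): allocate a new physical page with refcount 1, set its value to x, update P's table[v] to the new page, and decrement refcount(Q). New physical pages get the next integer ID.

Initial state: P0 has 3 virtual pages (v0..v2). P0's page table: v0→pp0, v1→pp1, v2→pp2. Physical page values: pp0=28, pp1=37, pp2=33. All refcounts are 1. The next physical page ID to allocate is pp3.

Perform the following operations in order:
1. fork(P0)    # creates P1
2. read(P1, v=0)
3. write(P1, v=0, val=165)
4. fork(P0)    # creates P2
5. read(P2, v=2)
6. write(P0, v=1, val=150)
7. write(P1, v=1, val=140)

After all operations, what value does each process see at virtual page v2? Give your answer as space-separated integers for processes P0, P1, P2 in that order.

Answer: 33 33 33

Derivation:
Op 1: fork(P0) -> P1. 3 ppages; refcounts: pp0:2 pp1:2 pp2:2
Op 2: read(P1, v0) -> 28. No state change.
Op 3: write(P1, v0, 165). refcount(pp0)=2>1 -> COPY to pp3. 4 ppages; refcounts: pp0:1 pp1:2 pp2:2 pp3:1
Op 4: fork(P0) -> P2. 4 ppages; refcounts: pp0:2 pp1:3 pp2:3 pp3:1
Op 5: read(P2, v2) -> 33. No state change.
Op 6: write(P0, v1, 150). refcount(pp1)=3>1 -> COPY to pp4. 5 ppages; refcounts: pp0:2 pp1:2 pp2:3 pp3:1 pp4:1
Op 7: write(P1, v1, 140). refcount(pp1)=2>1 -> COPY to pp5. 6 ppages; refcounts: pp0:2 pp1:1 pp2:3 pp3:1 pp4:1 pp5:1
P0: v2 -> pp2 = 33
P1: v2 -> pp2 = 33
P2: v2 -> pp2 = 33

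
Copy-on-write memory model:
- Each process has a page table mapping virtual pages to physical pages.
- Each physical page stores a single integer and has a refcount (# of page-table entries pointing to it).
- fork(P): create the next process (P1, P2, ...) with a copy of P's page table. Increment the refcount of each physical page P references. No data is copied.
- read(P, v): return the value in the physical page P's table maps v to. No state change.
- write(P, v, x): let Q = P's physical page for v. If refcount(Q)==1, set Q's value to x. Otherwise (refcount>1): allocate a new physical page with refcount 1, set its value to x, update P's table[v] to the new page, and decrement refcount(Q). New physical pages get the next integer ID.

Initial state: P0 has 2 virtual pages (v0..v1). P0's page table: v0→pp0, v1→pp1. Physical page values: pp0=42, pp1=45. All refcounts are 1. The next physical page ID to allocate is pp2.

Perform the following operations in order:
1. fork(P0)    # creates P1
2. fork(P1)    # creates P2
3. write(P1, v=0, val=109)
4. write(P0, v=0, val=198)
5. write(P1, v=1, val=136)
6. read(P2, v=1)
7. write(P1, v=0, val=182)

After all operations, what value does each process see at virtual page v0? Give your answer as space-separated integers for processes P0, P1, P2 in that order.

Answer: 198 182 42

Derivation:
Op 1: fork(P0) -> P1. 2 ppages; refcounts: pp0:2 pp1:2
Op 2: fork(P1) -> P2. 2 ppages; refcounts: pp0:3 pp1:3
Op 3: write(P1, v0, 109). refcount(pp0)=3>1 -> COPY to pp2. 3 ppages; refcounts: pp0:2 pp1:3 pp2:1
Op 4: write(P0, v0, 198). refcount(pp0)=2>1 -> COPY to pp3. 4 ppages; refcounts: pp0:1 pp1:3 pp2:1 pp3:1
Op 5: write(P1, v1, 136). refcount(pp1)=3>1 -> COPY to pp4. 5 ppages; refcounts: pp0:1 pp1:2 pp2:1 pp3:1 pp4:1
Op 6: read(P2, v1) -> 45. No state change.
Op 7: write(P1, v0, 182). refcount(pp2)=1 -> write in place. 5 ppages; refcounts: pp0:1 pp1:2 pp2:1 pp3:1 pp4:1
P0: v0 -> pp3 = 198
P1: v0 -> pp2 = 182
P2: v0 -> pp0 = 42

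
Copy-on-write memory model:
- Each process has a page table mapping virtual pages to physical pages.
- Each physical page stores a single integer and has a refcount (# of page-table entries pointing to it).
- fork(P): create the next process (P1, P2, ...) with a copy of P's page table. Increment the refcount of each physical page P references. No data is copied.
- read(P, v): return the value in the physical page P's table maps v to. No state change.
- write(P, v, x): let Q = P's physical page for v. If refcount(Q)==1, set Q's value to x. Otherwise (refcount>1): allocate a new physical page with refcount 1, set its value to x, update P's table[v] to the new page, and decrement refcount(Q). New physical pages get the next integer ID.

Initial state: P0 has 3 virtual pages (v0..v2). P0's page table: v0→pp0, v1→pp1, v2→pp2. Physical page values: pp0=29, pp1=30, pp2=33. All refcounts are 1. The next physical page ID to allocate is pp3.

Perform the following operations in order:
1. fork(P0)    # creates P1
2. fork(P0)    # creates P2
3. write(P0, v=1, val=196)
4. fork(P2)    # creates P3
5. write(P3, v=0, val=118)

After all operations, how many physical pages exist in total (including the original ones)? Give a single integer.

Op 1: fork(P0) -> P1. 3 ppages; refcounts: pp0:2 pp1:2 pp2:2
Op 2: fork(P0) -> P2. 3 ppages; refcounts: pp0:3 pp1:3 pp2:3
Op 3: write(P0, v1, 196). refcount(pp1)=3>1 -> COPY to pp3. 4 ppages; refcounts: pp0:3 pp1:2 pp2:3 pp3:1
Op 4: fork(P2) -> P3. 4 ppages; refcounts: pp0:4 pp1:3 pp2:4 pp3:1
Op 5: write(P3, v0, 118). refcount(pp0)=4>1 -> COPY to pp4. 5 ppages; refcounts: pp0:3 pp1:3 pp2:4 pp3:1 pp4:1

Answer: 5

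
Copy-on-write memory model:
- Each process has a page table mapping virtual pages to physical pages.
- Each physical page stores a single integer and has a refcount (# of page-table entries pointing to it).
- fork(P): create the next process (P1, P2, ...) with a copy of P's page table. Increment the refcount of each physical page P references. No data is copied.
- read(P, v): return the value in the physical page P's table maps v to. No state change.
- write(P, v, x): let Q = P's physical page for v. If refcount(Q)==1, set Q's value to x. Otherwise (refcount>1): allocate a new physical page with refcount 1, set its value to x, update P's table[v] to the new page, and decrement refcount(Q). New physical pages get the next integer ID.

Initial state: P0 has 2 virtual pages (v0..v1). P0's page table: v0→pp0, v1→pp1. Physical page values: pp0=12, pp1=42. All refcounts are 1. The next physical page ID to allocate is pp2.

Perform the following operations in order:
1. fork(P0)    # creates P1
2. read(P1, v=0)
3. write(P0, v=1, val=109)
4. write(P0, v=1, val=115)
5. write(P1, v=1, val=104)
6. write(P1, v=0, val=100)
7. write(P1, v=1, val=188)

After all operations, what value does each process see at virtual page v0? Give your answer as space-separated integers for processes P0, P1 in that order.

Op 1: fork(P0) -> P1. 2 ppages; refcounts: pp0:2 pp1:2
Op 2: read(P1, v0) -> 12. No state change.
Op 3: write(P0, v1, 109). refcount(pp1)=2>1 -> COPY to pp2. 3 ppages; refcounts: pp0:2 pp1:1 pp2:1
Op 4: write(P0, v1, 115). refcount(pp2)=1 -> write in place. 3 ppages; refcounts: pp0:2 pp1:1 pp2:1
Op 5: write(P1, v1, 104). refcount(pp1)=1 -> write in place. 3 ppages; refcounts: pp0:2 pp1:1 pp2:1
Op 6: write(P1, v0, 100). refcount(pp0)=2>1 -> COPY to pp3. 4 ppages; refcounts: pp0:1 pp1:1 pp2:1 pp3:1
Op 7: write(P1, v1, 188). refcount(pp1)=1 -> write in place. 4 ppages; refcounts: pp0:1 pp1:1 pp2:1 pp3:1
P0: v0 -> pp0 = 12
P1: v0 -> pp3 = 100

Answer: 12 100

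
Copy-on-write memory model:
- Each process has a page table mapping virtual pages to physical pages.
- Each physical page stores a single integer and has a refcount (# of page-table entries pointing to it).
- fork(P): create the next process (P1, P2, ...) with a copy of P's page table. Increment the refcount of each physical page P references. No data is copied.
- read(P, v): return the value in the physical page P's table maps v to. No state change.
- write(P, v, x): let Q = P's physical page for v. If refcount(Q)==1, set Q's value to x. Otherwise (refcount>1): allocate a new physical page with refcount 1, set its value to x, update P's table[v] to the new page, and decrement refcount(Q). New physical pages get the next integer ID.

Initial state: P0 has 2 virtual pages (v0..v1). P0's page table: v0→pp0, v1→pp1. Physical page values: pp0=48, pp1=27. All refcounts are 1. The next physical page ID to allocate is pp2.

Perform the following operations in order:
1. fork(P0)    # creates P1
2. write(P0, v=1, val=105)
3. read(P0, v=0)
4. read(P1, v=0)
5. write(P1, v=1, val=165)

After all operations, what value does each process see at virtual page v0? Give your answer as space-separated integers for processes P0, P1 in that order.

Answer: 48 48

Derivation:
Op 1: fork(P0) -> P1. 2 ppages; refcounts: pp0:2 pp1:2
Op 2: write(P0, v1, 105). refcount(pp1)=2>1 -> COPY to pp2. 3 ppages; refcounts: pp0:2 pp1:1 pp2:1
Op 3: read(P0, v0) -> 48. No state change.
Op 4: read(P1, v0) -> 48. No state change.
Op 5: write(P1, v1, 165). refcount(pp1)=1 -> write in place. 3 ppages; refcounts: pp0:2 pp1:1 pp2:1
P0: v0 -> pp0 = 48
P1: v0 -> pp0 = 48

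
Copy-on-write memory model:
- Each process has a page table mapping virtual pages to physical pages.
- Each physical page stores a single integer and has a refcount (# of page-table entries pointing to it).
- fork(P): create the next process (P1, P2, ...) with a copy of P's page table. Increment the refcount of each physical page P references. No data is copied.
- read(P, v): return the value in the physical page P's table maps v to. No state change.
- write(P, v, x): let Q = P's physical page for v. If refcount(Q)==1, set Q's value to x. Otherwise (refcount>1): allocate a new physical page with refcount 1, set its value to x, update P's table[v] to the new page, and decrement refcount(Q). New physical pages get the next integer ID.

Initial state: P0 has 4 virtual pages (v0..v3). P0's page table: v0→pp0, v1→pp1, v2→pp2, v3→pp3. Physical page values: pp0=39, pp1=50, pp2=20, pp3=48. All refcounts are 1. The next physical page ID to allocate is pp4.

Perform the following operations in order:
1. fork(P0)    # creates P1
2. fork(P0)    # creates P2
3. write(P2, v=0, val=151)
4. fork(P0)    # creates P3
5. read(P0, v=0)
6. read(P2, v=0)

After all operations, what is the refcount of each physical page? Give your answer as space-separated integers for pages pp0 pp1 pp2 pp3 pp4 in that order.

Answer: 3 4 4 4 1

Derivation:
Op 1: fork(P0) -> P1. 4 ppages; refcounts: pp0:2 pp1:2 pp2:2 pp3:2
Op 2: fork(P0) -> P2. 4 ppages; refcounts: pp0:3 pp1:3 pp2:3 pp3:3
Op 3: write(P2, v0, 151). refcount(pp0)=3>1 -> COPY to pp4. 5 ppages; refcounts: pp0:2 pp1:3 pp2:3 pp3:3 pp4:1
Op 4: fork(P0) -> P3. 5 ppages; refcounts: pp0:3 pp1:4 pp2:4 pp3:4 pp4:1
Op 5: read(P0, v0) -> 39. No state change.
Op 6: read(P2, v0) -> 151. No state change.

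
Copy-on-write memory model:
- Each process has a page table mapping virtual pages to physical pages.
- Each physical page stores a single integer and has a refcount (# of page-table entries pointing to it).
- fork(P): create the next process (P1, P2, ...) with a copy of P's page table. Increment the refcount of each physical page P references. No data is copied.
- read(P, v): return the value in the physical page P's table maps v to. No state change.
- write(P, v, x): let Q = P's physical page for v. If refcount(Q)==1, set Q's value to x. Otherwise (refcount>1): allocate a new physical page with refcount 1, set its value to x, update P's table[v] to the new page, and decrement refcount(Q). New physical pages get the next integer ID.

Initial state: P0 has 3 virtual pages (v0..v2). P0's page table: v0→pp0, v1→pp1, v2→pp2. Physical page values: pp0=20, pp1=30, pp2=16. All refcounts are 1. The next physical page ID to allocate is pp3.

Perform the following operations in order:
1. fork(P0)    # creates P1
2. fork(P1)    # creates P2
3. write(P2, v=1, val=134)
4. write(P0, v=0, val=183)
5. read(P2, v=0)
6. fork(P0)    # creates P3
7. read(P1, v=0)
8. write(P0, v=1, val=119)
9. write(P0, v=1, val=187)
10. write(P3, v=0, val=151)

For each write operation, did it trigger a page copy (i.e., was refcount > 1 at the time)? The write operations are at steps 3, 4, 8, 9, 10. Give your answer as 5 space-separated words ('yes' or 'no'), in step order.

Op 1: fork(P0) -> P1. 3 ppages; refcounts: pp0:2 pp1:2 pp2:2
Op 2: fork(P1) -> P2. 3 ppages; refcounts: pp0:3 pp1:3 pp2:3
Op 3: write(P2, v1, 134). refcount(pp1)=3>1 -> COPY to pp3. 4 ppages; refcounts: pp0:3 pp1:2 pp2:3 pp3:1
Op 4: write(P0, v0, 183). refcount(pp0)=3>1 -> COPY to pp4. 5 ppages; refcounts: pp0:2 pp1:2 pp2:3 pp3:1 pp4:1
Op 5: read(P2, v0) -> 20. No state change.
Op 6: fork(P0) -> P3. 5 ppages; refcounts: pp0:2 pp1:3 pp2:4 pp3:1 pp4:2
Op 7: read(P1, v0) -> 20. No state change.
Op 8: write(P0, v1, 119). refcount(pp1)=3>1 -> COPY to pp5. 6 ppages; refcounts: pp0:2 pp1:2 pp2:4 pp3:1 pp4:2 pp5:1
Op 9: write(P0, v1, 187). refcount(pp5)=1 -> write in place. 6 ppages; refcounts: pp0:2 pp1:2 pp2:4 pp3:1 pp4:2 pp5:1
Op 10: write(P3, v0, 151). refcount(pp4)=2>1 -> COPY to pp6. 7 ppages; refcounts: pp0:2 pp1:2 pp2:4 pp3:1 pp4:1 pp5:1 pp6:1

yes yes yes no yes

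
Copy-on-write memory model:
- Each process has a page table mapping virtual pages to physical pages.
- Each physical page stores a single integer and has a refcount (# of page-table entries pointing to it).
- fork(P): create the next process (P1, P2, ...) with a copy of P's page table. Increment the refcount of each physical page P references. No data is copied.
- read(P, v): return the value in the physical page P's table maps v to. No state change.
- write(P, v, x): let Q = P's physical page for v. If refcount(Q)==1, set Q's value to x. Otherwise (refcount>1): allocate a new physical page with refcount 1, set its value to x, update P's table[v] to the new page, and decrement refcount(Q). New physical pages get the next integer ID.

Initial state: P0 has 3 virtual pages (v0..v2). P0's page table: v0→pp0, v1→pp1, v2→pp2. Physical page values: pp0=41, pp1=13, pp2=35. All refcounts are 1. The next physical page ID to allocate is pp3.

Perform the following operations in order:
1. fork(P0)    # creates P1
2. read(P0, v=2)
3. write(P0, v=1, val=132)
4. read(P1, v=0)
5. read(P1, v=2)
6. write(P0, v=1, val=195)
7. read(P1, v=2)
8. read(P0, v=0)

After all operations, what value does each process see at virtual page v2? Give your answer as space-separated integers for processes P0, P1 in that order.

Answer: 35 35

Derivation:
Op 1: fork(P0) -> P1. 3 ppages; refcounts: pp0:2 pp1:2 pp2:2
Op 2: read(P0, v2) -> 35. No state change.
Op 3: write(P0, v1, 132). refcount(pp1)=2>1 -> COPY to pp3. 4 ppages; refcounts: pp0:2 pp1:1 pp2:2 pp3:1
Op 4: read(P1, v0) -> 41. No state change.
Op 5: read(P1, v2) -> 35. No state change.
Op 6: write(P0, v1, 195). refcount(pp3)=1 -> write in place. 4 ppages; refcounts: pp0:2 pp1:1 pp2:2 pp3:1
Op 7: read(P1, v2) -> 35. No state change.
Op 8: read(P0, v0) -> 41. No state change.
P0: v2 -> pp2 = 35
P1: v2 -> pp2 = 35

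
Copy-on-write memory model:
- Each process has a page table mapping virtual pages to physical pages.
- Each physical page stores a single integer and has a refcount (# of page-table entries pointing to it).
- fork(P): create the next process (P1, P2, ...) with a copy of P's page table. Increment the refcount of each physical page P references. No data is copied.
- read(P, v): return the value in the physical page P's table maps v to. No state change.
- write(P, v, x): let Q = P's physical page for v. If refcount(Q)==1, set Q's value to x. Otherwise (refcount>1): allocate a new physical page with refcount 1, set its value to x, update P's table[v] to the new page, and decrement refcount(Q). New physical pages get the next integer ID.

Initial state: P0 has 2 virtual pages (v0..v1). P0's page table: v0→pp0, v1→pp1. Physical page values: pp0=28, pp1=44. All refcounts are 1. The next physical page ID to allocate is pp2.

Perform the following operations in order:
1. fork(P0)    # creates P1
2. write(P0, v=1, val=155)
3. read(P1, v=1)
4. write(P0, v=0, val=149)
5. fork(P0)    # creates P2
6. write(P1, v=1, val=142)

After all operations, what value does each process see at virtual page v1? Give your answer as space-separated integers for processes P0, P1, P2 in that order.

Answer: 155 142 155

Derivation:
Op 1: fork(P0) -> P1. 2 ppages; refcounts: pp0:2 pp1:2
Op 2: write(P0, v1, 155). refcount(pp1)=2>1 -> COPY to pp2. 3 ppages; refcounts: pp0:2 pp1:1 pp2:1
Op 3: read(P1, v1) -> 44. No state change.
Op 4: write(P0, v0, 149). refcount(pp0)=2>1 -> COPY to pp3. 4 ppages; refcounts: pp0:1 pp1:1 pp2:1 pp3:1
Op 5: fork(P0) -> P2. 4 ppages; refcounts: pp0:1 pp1:1 pp2:2 pp3:2
Op 6: write(P1, v1, 142). refcount(pp1)=1 -> write in place. 4 ppages; refcounts: pp0:1 pp1:1 pp2:2 pp3:2
P0: v1 -> pp2 = 155
P1: v1 -> pp1 = 142
P2: v1 -> pp2 = 155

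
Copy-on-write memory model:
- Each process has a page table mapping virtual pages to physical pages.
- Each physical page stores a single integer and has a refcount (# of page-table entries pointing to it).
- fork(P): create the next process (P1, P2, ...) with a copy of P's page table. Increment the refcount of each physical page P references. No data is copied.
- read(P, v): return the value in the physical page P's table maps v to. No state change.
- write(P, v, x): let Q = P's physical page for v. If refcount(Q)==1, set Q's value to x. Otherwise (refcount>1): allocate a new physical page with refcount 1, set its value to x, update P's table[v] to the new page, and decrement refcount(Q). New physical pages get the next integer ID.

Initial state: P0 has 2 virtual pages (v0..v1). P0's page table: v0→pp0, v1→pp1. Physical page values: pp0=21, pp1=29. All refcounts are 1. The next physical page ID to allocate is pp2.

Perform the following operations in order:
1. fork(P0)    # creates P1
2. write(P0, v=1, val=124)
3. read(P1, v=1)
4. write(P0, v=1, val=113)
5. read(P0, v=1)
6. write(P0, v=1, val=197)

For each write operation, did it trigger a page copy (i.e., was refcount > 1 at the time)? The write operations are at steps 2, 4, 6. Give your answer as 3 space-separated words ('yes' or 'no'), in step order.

Op 1: fork(P0) -> P1. 2 ppages; refcounts: pp0:2 pp1:2
Op 2: write(P0, v1, 124). refcount(pp1)=2>1 -> COPY to pp2. 3 ppages; refcounts: pp0:2 pp1:1 pp2:1
Op 3: read(P1, v1) -> 29. No state change.
Op 4: write(P0, v1, 113). refcount(pp2)=1 -> write in place. 3 ppages; refcounts: pp0:2 pp1:1 pp2:1
Op 5: read(P0, v1) -> 113. No state change.
Op 6: write(P0, v1, 197). refcount(pp2)=1 -> write in place. 3 ppages; refcounts: pp0:2 pp1:1 pp2:1

yes no no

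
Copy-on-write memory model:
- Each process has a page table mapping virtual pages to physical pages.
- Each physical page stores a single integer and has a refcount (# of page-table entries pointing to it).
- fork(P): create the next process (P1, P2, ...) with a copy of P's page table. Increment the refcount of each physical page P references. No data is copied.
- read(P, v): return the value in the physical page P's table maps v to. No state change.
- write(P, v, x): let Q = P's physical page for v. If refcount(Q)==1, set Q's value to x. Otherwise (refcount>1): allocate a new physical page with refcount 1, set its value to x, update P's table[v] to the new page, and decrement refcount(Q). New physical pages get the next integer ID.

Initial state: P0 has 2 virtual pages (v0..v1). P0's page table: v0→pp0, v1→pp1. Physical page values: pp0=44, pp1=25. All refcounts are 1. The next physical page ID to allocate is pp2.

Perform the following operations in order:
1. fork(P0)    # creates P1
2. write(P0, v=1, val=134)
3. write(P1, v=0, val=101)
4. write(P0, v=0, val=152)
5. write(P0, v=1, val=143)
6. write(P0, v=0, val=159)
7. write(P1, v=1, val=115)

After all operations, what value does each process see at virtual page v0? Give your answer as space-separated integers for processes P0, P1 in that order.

Op 1: fork(P0) -> P1. 2 ppages; refcounts: pp0:2 pp1:2
Op 2: write(P0, v1, 134). refcount(pp1)=2>1 -> COPY to pp2. 3 ppages; refcounts: pp0:2 pp1:1 pp2:1
Op 3: write(P1, v0, 101). refcount(pp0)=2>1 -> COPY to pp3. 4 ppages; refcounts: pp0:1 pp1:1 pp2:1 pp3:1
Op 4: write(P0, v0, 152). refcount(pp0)=1 -> write in place. 4 ppages; refcounts: pp0:1 pp1:1 pp2:1 pp3:1
Op 5: write(P0, v1, 143). refcount(pp2)=1 -> write in place. 4 ppages; refcounts: pp0:1 pp1:1 pp2:1 pp3:1
Op 6: write(P0, v0, 159). refcount(pp0)=1 -> write in place. 4 ppages; refcounts: pp0:1 pp1:1 pp2:1 pp3:1
Op 7: write(P1, v1, 115). refcount(pp1)=1 -> write in place. 4 ppages; refcounts: pp0:1 pp1:1 pp2:1 pp3:1
P0: v0 -> pp0 = 159
P1: v0 -> pp3 = 101

Answer: 159 101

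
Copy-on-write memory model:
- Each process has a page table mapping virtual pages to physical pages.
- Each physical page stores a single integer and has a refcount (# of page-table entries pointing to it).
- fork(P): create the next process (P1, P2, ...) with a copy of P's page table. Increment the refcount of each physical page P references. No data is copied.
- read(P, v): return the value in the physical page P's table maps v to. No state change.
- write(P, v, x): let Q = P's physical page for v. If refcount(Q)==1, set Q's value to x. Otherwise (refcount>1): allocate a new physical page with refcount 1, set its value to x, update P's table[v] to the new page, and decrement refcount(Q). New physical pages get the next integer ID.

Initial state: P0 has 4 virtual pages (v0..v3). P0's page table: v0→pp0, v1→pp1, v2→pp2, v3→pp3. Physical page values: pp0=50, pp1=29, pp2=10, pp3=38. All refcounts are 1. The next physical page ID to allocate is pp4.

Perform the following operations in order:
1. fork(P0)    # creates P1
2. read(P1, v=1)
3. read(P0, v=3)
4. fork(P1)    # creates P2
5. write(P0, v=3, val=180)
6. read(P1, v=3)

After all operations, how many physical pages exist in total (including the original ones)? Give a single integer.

Op 1: fork(P0) -> P1. 4 ppages; refcounts: pp0:2 pp1:2 pp2:2 pp3:2
Op 2: read(P1, v1) -> 29. No state change.
Op 3: read(P0, v3) -> 38. No state change.
Op 4: fork(P1) -> P2. 4 ppages; refcounts: pp0:3 pp1:3 pp2:3 pp3:3
Op 5: write(P0, v3, 180). refcount(pp3)=3>1 -> COPY to pp4. 5 ppages; refcounts: pp0:3 pp1:3 pp2:3 pp3:2 pp4:1
Op 6: read(P1, v3) -> 38. No state change.

Answer: 5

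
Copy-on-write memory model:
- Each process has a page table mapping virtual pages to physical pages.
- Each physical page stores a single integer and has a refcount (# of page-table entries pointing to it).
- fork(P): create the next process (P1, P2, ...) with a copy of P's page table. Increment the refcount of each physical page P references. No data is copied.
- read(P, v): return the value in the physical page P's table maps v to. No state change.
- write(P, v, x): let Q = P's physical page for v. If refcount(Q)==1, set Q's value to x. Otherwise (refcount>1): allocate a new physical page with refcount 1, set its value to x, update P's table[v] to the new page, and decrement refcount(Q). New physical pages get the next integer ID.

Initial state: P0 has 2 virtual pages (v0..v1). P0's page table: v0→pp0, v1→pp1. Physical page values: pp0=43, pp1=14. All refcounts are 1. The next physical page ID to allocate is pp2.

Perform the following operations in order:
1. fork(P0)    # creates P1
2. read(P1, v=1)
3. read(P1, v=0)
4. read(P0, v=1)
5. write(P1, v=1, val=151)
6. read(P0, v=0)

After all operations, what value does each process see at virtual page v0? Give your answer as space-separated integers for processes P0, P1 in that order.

Op 1: fork(P0) -> P1. 2 ppages; refcounts: pp0:2 pp1:2
Op 2: read(P1, v1) -> 14. No state change.
Op 3: read(P1, v0) -> 43. No state change.
Op 4: read(P0, v1) -> 14. No state change.
Op 5: write(P1, v1, 151). refcount(pp1)=2>1 -> COPY to pp2. 3 ppages; refcounts: pp0:2 pp1:1 pp2:1
Op 6: read(P0, v0) -> 43. No state change.
P0: v0 -> pp0 = 43
P1: v0 -> pp0 = 43

Answer: 43 43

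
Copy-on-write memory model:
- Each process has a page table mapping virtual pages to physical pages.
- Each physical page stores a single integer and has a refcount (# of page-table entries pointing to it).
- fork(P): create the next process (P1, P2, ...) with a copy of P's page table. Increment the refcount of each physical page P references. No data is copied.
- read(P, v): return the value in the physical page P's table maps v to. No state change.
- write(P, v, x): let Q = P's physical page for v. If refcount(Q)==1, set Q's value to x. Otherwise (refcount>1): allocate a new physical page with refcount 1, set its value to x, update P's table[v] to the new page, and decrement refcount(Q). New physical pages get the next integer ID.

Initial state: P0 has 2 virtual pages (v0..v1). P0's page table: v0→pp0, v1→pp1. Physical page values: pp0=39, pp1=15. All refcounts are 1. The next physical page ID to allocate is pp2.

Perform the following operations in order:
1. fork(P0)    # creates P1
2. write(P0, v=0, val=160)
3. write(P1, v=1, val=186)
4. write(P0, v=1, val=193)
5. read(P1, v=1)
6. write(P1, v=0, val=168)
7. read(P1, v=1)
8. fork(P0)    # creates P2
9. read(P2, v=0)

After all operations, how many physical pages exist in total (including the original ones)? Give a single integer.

Op 1: fork(P0) -> P1. 2 ppages; refcounts: pp0:2 pp1:2
Op 2: write(P0, v0, 160). refcount(pp0)=2>1 -> COPY to pp2. 3 ppages; refcounts: pp0:1 pp1:2 pp2:1
Op 3: write(P1, v1, 186). refcount(pp1)=2>1 -> COPY to pp3. 4 ppages; refcounts: pp0:1 pp1:1 pp2:1 pp3:1
Op 4: write(P0, v1, 193). refcount(pp1)=1 -> write in place. 4 ppages; refcounts: pp0:1 pp1:1 pp2:1 pp3:1
Op 5: read(P1, v1) -> 186. No state change.
Op 6: write(P1, v0, 168). refcount(pp0)=1 -> write in place. 4 ppages; refcounts: pp0:1 pp1:1 pp2:1 pp3:1
Op 7: read(P1, v1) -> 186. No state change.
Op 8: fork(P0) -> P2. 4 ppages; refcounts: pp0:1 pp1:2 pp2:2 pp3:1
Op 9: read(P2, v0) -> 160. No state change.

Answer: 4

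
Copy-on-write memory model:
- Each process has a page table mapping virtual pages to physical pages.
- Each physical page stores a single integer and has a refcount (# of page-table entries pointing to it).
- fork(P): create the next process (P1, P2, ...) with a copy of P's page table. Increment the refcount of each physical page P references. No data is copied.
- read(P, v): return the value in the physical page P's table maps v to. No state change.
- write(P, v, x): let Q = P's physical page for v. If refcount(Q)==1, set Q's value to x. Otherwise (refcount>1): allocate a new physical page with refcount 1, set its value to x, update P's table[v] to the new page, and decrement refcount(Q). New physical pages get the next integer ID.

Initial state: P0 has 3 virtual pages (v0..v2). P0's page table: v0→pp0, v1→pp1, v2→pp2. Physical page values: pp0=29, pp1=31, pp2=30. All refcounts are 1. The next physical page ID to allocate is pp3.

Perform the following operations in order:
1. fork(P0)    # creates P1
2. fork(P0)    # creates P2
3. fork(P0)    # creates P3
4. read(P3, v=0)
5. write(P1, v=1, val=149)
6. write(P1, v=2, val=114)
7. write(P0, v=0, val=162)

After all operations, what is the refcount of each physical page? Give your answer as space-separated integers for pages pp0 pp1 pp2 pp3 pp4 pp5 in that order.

Op 1: fork(P0) -> P1. 3 ppages; refcounts: pp0:2 pp1:2 pp2:2
Op 2: fork(P0) -> P2. 3 ppages; refcounts: pp0:3 pp1:3 pp2:3
Op 3: fork(P0) -> P3. 3 ppages; refcounts: pp0:4 pp1:4 pp2:4
Op 4: read(P3, v0) -> 29. No state change.
Op 5: write(P1, v1, 149). refcount(pp1)=4>1 -> COPY to pp3. 4 ppages; refcounts: pp0:4 pp1:3 pp2:4 pp3:1
Op 6: write(P1, v2, 114). refcount(pp2)=4>1 -> COPY to pp4. 5 ppages; refcounts: pp0:4 pp1:3 pp2:3 pp3:1 pp4:1
Op 7: write(P0, v0, 162). refcount(pp0)=4>1 -> COPY to pp5. 6 ppages; refcounts: pp0:3 pp1:3 pp2:3 pp3:1 pp4:1 pp5:1

Answer: 3 3 3 1 1 1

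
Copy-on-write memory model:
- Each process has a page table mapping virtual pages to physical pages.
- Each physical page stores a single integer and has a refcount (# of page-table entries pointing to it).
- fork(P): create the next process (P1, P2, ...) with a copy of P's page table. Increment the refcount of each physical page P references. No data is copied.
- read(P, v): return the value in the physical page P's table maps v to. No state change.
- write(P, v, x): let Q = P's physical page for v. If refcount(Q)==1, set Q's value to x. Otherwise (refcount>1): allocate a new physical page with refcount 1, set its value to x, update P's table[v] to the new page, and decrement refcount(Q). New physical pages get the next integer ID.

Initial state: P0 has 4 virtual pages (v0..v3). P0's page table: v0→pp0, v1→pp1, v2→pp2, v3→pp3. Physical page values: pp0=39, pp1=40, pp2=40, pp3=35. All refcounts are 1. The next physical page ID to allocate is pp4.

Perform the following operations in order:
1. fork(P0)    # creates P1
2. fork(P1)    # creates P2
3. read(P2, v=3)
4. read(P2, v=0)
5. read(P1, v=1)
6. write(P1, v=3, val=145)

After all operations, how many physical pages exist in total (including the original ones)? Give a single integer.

Op 1: fork(P0) -> P1. 4 ppages; refcounts: pp0:2 pp1:2 pp2:2 pp3:2
Op 2: fork(P1) -> P2. 4 ppages; refcounts: pp0:3 pp1:3 pp2:3 pp3:3
Op 3: read(P2, v3) -> 35. No state change.
Op 4: read(P2, v0) -> 39. No state change.
Op 5: read(P1, v1) -> 40. No state change.
Op 6: write(P1, v3, 145). refcount(pp3)=3>1 -> COPY to pp4. 5 ppages; refcounts: pp0:3 pp1:3 pp2:3 pp3:2 pp4:1

Answer: 5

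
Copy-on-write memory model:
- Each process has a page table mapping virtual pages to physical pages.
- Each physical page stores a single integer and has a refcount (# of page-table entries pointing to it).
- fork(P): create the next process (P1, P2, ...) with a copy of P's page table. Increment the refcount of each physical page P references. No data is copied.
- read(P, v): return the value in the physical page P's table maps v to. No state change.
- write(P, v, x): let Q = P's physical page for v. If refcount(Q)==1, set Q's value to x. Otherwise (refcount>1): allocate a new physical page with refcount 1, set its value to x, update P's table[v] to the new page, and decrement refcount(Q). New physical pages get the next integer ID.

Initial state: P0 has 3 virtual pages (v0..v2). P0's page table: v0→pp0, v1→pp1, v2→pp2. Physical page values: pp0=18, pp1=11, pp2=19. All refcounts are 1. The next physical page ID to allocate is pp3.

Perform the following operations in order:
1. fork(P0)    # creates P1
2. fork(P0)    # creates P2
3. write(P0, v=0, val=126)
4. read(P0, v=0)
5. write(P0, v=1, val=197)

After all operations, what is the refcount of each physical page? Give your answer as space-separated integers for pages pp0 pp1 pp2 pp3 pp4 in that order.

Answer: 2 2 3 1 1

Derivation:
Op 1: fork(P0) -> P1. 3 ppages; refcounts: pp0:2 pp1:2 pp2:2
Op 2: fork(P0) -> P2. 3 ppages; refcounts: pp0:3 pp1:3 pp2:3
Op 3: write(P0, v0, 126). refcount(pp0)=3>1 -> COPY to pp3. 4 ppages; refcounts: pp0:2 pp1:3 pp2:3 pp3:1
Op 4: read(P0, v0) -> 126. No state change.
Op 5: write(P0, v1, 197). refcount(pp1)=3>1 -> COPY to pp4. 5 ppages; refcounts: pp0:2 pp1:2 pp2:3 pp3:1 pp4:1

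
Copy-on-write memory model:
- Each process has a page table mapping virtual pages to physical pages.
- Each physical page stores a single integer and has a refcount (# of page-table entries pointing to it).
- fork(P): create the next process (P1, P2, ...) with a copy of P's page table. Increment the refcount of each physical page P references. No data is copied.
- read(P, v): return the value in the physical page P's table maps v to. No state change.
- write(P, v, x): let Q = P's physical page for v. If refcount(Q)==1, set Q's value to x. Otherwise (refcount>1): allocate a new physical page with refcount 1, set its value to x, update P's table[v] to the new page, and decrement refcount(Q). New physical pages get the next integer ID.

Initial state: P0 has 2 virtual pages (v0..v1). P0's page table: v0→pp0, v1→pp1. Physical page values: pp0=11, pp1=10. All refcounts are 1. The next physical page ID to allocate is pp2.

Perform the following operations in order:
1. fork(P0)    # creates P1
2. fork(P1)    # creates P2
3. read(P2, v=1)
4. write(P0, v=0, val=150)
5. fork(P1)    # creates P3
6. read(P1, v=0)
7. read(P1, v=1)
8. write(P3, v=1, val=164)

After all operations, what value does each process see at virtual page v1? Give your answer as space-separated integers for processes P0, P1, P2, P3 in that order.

Answer: 10 10 10 164

Derivation:
Op 1: fork(P0) -> P1. 2 ppages; refcounts: pp0:2 pp1:2
Op 2: fork(P1) -> P2. 2 ppages; refcounts: pp0:3 pp1:3
Op 3: read(P2, v1) -> 10. No state change.
Op 4: write(P0, v0, 150). refcount(pp0)=3>1 -> COPY to pp2. 3 ppages; refcounts: pp0:2 pp1:3 pp2:1
Op 5: fork(P1) -> P3. 3 ppages; refcounts: pp0:3 pp1:4 pp2:1
Op 6: read(P1, v0) -> 11. No state change.
Op 7: read(P1, v1) -> 10. No state change.
Op 8: write(P3, v1, 164). refcount(pp1)=4>1 -> COPY to pp3. 4 ppages; refcounts: pp0:3 pp1:3 pp2:1 pp3:1
P0: v1 -> pp1 = 10
P1: v1 -> pp1 = 10
P2: v1 -> pp1 = 10
P3: v1 -> pp3 = 164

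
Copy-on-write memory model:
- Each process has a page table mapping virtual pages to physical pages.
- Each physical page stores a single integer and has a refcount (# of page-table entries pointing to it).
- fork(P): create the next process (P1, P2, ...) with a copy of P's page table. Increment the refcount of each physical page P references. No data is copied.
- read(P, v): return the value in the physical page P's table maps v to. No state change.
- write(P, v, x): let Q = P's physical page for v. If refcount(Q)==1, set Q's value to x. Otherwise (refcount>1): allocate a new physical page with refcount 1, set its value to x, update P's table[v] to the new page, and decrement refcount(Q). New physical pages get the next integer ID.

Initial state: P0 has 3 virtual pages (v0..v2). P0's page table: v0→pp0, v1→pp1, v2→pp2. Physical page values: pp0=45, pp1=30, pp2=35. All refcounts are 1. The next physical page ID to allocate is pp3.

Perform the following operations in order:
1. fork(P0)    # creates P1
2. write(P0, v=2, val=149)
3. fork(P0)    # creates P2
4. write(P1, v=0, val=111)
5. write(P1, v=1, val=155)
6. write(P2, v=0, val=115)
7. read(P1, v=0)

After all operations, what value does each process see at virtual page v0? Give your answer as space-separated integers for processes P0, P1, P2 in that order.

Answer: 45 111 115

Derivation:
Op 1: fork(P0) -> P1. 3 ppages; refcounts: pp0:2 pp1:2 pp2:2
Op 2: write(P0, v2, 149). refcount(pp2)=2>1 -> COPY to pp3. 4 ppages; refcounts: pp0:2 pp1:2 pp2:1 pp3:1
Op 3: fork(P0) -> P2. 4 ppages; refcounts: pp0:3 pp1:3 pp2:1 pp3:2
Op 4: write(P1, v0, 111). refcount(pp0)=3>1 -> COPY to pp4. 5 ppages; refcounts: pp0:2 pp1:3 pp2:1 pp3:2 pp4:1
Op 5: write(P1, v1, 155). refcount(pp1)=3>1 -> COPY to pp5. 6 ppages; refcounts: pp0:2 pp1:2 pp2:1 pp3:2 pp4:1 pp5:1
Op 6: write(P2, v0, 115). refcount(pp0)=2>1 -> COPY to pp6. 7 ppages; refcounts: pp0:1 pp1:2 pp2:1 pp3:2 pp4:1 pp5:1 pp6:1
Op 7: read(P1, v0) -> 111. No state change.
P0: v0 -> pp0 = 45
P1: v0 -> pp4 = 111
P2: v0 -> pp6 = 115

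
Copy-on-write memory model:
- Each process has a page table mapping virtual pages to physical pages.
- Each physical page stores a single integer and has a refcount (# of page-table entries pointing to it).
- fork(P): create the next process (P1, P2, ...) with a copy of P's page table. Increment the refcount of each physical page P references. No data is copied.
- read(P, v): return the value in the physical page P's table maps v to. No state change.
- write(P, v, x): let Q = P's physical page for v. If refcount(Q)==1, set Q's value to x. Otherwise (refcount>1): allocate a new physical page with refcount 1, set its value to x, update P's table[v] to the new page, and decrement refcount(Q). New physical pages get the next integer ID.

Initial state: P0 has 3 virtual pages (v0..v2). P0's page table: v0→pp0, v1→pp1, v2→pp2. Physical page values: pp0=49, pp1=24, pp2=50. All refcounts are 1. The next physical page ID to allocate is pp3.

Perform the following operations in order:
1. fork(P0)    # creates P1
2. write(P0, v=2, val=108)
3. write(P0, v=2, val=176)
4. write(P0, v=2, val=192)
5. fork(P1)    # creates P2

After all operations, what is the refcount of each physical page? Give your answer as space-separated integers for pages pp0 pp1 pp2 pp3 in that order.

Op 1: fork(P0) -> P1. 3 ppages; refcounts: pp0:2 pp1:2 pp2:2
Op 2: write(P0, v2, 108). refcount(pp2)=2>1 -> COPY to pp3. 4 ppages; refcounts: pp0:2 pp1:2 pp2:1 pp3:1
Op 3: write(P0, v2, 176). refcount(pp3)=1 -> write in place. 4 ppages; refcounts: pp0:2 pp1:2 pp2:1 pp3:1
Op 4: write(P0, v2, 192). refcount(pp3)=1 -> write in place. 4 ppages; refcounts: pp0:2 pp1:2 pp2:1 pp3:1
Op 5: fork(P1) -> P2. 4 ppages; refcounts: pp0:3 pp1:3 pp2:2 pp3:1

Answer: 3 3 2 1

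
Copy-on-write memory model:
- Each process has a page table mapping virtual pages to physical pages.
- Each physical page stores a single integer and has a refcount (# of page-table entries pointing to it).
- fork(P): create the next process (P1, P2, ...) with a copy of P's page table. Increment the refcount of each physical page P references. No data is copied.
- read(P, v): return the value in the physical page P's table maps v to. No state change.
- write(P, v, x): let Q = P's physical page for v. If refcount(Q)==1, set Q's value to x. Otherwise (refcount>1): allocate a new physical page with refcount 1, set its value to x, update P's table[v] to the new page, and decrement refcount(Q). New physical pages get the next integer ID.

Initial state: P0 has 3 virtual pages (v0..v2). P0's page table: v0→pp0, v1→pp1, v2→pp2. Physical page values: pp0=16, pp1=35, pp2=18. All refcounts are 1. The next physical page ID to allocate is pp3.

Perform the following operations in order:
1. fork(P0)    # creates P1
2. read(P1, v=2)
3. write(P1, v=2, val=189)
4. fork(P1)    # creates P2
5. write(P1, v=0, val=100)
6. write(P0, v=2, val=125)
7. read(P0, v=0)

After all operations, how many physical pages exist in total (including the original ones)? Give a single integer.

Answer: 5

Derivation:
Op 1: fork(P0) -> P1. 3 ppages; refcounts: pp0:2 pp1:2 pp2:2
Op 2: read(P1, v2) -> 18. No state change.
Op 3: write(P1, v2, 189). refcount(pp2)=2>1 -> COPY to pp3. 4 ppages; refcounts: pp0:2 pp1:2 pp2:1 pp3:1
Op 4: fork(P1) -> P2. 4 ppages; refcounts: pp0:3 pp1:3 pp2:1 pp3:2
Op 5: write(P1, v0, 100). refcount(pp0)=3>1 -> COPY to pp4. 5 ppages; refcounts: pp0:2 pp1:3 pp2:1 pp3:2 pp4:1
Op 6: write(P0, v2, 125). refcount(pp2)=1 -> write in place. 5 ppages; refcounts: pp0:2 pp1:3 pp2:1 pp3:2 pp4:1
Op 7: read(P0, v0) -> 16. No state change.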